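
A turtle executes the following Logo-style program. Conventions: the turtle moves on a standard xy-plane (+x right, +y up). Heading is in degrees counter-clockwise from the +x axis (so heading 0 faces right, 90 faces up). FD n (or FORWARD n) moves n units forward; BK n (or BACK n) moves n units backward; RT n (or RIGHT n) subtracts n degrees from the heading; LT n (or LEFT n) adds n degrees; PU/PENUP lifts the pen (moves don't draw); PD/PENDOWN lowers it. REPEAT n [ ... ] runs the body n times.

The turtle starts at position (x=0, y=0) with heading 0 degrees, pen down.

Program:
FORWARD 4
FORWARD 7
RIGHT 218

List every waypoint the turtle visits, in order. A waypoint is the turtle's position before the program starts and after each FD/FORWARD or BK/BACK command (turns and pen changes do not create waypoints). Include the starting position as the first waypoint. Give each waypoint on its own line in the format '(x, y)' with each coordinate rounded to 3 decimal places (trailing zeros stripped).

Answer: (0, 0)
(4, 0)
(11, 0)

Derivation:
Executing turtle program step by step:
Start: pos=(0,0), heading=0, pen down
FD 4: (0,0) -> (4,0) [heading=0, draw]
FD 7: (4,0) -> (11,0) [heading=0, draw]
RT 218: heading 0 -> 142
Final: pos=(11,0), heading=142, 2 segment(s) drawn
Waypoints (3 total):
(0, 0)
(4, 0)
(11, 0)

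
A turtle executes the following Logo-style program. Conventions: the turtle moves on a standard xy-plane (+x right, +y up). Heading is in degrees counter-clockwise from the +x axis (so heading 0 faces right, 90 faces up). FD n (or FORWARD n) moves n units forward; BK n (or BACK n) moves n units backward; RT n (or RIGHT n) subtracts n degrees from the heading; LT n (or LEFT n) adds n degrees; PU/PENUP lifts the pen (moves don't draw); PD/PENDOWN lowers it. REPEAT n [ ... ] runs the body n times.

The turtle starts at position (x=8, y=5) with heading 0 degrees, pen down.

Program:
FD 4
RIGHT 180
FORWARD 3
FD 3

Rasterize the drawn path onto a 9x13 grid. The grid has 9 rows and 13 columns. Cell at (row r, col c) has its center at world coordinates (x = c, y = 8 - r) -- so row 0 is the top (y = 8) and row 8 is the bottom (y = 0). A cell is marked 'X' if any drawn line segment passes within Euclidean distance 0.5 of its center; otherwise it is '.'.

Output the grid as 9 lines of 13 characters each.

Segment 0: (8,5) -> (12,5)
Segment 1: (12,5) -> (9,5)
Segment 2: (9,5) -> (6,5)

Answer: .............
.............
.............
......XXXXXXX
.............
.............
.............
.............
.............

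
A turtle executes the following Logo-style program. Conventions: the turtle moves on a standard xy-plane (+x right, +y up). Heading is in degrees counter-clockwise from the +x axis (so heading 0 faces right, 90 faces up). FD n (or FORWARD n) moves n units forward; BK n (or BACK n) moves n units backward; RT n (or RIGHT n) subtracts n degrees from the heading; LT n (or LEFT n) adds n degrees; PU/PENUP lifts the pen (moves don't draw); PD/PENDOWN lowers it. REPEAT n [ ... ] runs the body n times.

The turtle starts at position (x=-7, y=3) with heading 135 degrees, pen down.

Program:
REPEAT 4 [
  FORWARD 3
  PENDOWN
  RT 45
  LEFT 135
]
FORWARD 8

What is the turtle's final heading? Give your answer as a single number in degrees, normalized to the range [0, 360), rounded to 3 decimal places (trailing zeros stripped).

Executing turtle program step by step:
Start: pos=(-7,3), heading=135, pen down
REPEAT 4 [
  -- iteration 1/4 --
  FD 3: (-7,3) -> (-9.121,5.121) [heading=135, draw]
  PD: pen down
  RT 45: heading 135 -> 90
  LT 135: heading 90 -> 225
  -- iteration 2/4 --
  FD 3: (-9.121,5.121) -> (-11.243,3) [heading=225, draw]
  PD: pen down
  RT 45: heading 225 -> 180
  LT 135: heading 180 -> 315
  -- iteration 3/4 --
  FD 3: (-11.243,3) -> (-9.121,0.879) [heading=315, draw]
  PD: pen down
  RT 45: heading 315 -> 270
  LT 135: heading 270 -> 45
  -- iteration 4/4 --
  FD 3: (-9.121,0.879) -> (-7,3) [heading=45, draw]
  PD: pen down
  RT 45: heading 45 -> 0
  LT 135: heading 0 -> 135
]
FD 8: (-7,3) -> (-12.657,8.657) [heading=135, draw]
Final: pos=(-12.657,8.657), heading=135, 5 segment(s) drawn

Answer: 135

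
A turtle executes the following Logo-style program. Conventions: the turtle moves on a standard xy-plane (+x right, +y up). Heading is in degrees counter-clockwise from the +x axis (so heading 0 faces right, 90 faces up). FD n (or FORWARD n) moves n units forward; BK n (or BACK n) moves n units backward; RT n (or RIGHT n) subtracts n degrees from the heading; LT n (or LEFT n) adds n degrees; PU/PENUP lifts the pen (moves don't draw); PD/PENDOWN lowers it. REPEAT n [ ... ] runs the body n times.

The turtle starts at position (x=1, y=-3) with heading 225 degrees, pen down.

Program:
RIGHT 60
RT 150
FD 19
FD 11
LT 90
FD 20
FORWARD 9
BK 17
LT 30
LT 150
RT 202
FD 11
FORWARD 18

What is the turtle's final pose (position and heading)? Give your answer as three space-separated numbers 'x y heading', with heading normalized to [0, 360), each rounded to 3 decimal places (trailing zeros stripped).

Answer: 30.406 45.14 83

Derivation:
Executing turtle program step by step:
Start: pos=(1,-3), heading=225, pen down
RT 60: heading 225 -> 165
RT 150: heading 165 -> 15
FD 19: (1,-3) -> (19.353,1.918) [heading=15, draw]
FD 11: (19.353,1.918) -> (29.978,4.765) [heading=15, draw]
LT 90: heading 15 -> 105
FD 20: (29.978,4.765) -> (24.801,24.083) [heading=105, draw]
FD 9: (24.801,24.083) -> (22.472,32.776) [heading=105, draw]
BK 17: (22.472,32.776) -> (26.872,16.356) [heading=105, draw]
LT 30: heading 105 -> 135
LT 150: heading 135 -> 285
RT 202: heading 285 -> 83
FD 11: (26.872,16.356) -> (28.213,27.274) [heading=83, draw]
FD 18: (28.213,27.274) -> (30.406,45.14) [heading=83, draw]
Final: pos=(30.406,45.14), heading=83, 7 segment(s) drawn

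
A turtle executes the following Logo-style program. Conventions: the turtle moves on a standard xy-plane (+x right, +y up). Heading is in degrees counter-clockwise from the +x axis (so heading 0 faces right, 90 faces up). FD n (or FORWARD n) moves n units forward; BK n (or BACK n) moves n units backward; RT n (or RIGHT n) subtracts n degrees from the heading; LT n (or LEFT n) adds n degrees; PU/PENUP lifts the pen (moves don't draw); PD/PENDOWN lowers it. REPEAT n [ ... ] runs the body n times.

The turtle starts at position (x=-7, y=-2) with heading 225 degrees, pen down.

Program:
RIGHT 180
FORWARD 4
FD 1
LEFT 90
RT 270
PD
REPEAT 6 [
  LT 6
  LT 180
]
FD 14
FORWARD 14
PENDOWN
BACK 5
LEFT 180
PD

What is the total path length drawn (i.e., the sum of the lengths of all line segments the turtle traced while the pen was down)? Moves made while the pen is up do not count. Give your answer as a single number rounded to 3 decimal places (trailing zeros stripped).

Executing turtle program step by step:
Start: pos=(-7,-2), heading=225, pen down
RT 180: heading 225 -> 45
FD 4: (-7,-2) -> (-4.172,0.828) [heading=45, draw]
FD 1: (-4.172,0.828) -> (-3.464,1.536) [heading=45, draw]
LT 90: heading 45 -> 135
RT 270: heading 135 -> 225
PD: pen down
REPEAT 6 [
  -- iteration 1/6 --
  LT 6: heading 225 -> 231
  LT 180: heading 231 -> 51
  -- iteration 2/6 --
  LT 6: heading 51 -> 57
  LT 180: heading 57 -> 237
  -- iteration 3/6 --
  LT 6: heading 237 -> 243
  LT 180: heading 243 -> 63
  -- iteration 4/6 --
  LT 6: heading 63 -> 69
  LT 180: heading 69 -> 249
  -- iteration 5/6 --
  LT 6: heading 249 -> 255
  LT 180: heading 255 -> 75
  -- iteration 6/6 --
  LT 6: heading 75 -> 81
  LT 180: heading 81 -> 261
]
FD 14: (-3.464,1.536) -> (-5.655,-12.292) [heading=261, draw]
FD 14: (-5.655,-12.292) -> (-7.845,-26.12) [heading=261, draw]
PD: pen down
BK 5: (-7.845,-26.12) -> (-7.062,-21.181) [heading=261, draw]
LT 180: heading 261 -> 81
PD: pen down
Final: pos=(-7.062,-21.181), heading=81, 5 segment(s) drawn

Segment lengths:
  seg 1: (-7,-2) -> (-4.172,0.828), length = 4
  seg 2: (-4.172,0.828) -> (-3.464,1.536), length = 1
  seg 3: (-3.464,1.536) -> (-5.655,-12.292), length = 14
  seg 4: (-5.655,-12.292) -> (-7.845,-26.12), length = 14
  seg 5: (-7.845,-26.12) -> (-7.062,-21.181), length = 5
Total = 38

Answer: 38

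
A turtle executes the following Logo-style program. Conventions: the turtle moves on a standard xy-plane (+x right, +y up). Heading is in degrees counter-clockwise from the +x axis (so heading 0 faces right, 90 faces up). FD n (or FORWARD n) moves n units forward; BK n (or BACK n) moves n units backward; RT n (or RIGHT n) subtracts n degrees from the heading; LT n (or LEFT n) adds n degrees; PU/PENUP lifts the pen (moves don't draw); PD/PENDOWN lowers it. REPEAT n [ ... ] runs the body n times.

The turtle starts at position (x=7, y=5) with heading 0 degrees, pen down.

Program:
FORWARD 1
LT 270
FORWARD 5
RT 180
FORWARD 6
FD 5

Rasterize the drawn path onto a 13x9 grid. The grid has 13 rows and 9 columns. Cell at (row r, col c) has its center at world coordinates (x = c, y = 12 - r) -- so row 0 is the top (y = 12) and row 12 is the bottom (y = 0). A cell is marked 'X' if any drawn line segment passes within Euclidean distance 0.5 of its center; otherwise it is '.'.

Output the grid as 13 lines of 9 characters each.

Answer: .........
........X
........X
........X
........X
........X
........X
.......XX
........X
........X
........X
........X
........X

Derivation:
Segment 0: (7,5) -> (8,5)
Segment 1: (8,5) -> (8,0)
Segment 2: (8,0) -> (8,6)
Segment 3: (8,6) -> (8,11)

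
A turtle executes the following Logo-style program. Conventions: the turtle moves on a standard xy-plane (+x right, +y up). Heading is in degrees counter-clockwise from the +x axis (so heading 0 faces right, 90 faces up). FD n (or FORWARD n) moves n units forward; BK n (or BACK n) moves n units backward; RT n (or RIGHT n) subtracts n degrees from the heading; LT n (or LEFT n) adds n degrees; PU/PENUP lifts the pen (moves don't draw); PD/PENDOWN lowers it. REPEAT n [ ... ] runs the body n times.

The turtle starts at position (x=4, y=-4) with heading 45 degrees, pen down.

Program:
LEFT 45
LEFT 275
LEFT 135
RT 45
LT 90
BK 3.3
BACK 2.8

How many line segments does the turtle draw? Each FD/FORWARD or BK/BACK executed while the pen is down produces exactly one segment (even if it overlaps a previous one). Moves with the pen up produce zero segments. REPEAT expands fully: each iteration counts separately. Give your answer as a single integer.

Answer: 2

Derivation:
Executing turtle program step by step:
Start: pos=(4,-4), heading=45, pen down
LT 45: heading 45 -> 90
LT 275: heading 90 -> 5
LT 135: heading 5 -> 140
RT 45: heading 140 -> 95
LT 90: heading 95 -> 185
BK 3.3: (4,-4) -> (7.287,-3.712) [heading=185, draw]
BK 2.8: (7.287,-3.712) -> (10.077,-3.468) [heading=185, draw]
Final: pos=(10.077,-3.468), heading=185, 2 segment(s) drawn
Segments drawn: 2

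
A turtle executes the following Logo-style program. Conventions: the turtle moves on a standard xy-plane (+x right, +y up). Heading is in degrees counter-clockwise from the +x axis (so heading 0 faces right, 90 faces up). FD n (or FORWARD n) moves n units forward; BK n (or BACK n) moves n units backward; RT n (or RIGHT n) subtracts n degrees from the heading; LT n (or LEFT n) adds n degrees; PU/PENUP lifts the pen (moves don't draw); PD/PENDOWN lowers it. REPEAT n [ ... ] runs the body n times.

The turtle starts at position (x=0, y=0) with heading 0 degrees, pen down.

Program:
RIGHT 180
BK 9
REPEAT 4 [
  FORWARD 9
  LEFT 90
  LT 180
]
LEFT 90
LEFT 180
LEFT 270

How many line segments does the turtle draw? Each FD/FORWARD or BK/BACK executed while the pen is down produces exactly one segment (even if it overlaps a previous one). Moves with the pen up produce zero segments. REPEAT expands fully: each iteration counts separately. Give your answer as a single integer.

Executing turtle program step by step:
Start: pos=(0,0), heading=0, pen down
RT 180: heading 0 -> 180
BK 9: (0,0) -> (9,0) [heading=180, draw]
REPEAT 4 [
  -- iteration 1/4 --
  FD 9: (9,0) -> (0,0) [heading=180, draw]
  LT 90: heading 180 -> 270
  LT 180: heading 270 -> 90
  -- iteration 2/4 --
  FD 9: (0,0) -> (0,9) [heading=90, draw]
  LT 90: heading 90 -> 180
  LT 180: heading 180 -> 0
  -- iteration 3/4 --
  FD 9: (0,9) -> (9,9) [heading=0, draw]
  LT 90: heading 0 -> 90
  LT 180: heading 90 -> 270
  -- iteration 4/4 --
  FD 9: (9,9) -> (9,0) [heading=270, draw]
  LT 90: heading 270 -> 0
  LT 180: heading 0 -> 180
]
LT 90: heading 180 -> 270
LT 180: heading 270 -> 90
LT 270: heading 90 -> 0
Final: pos=(9,0), heading=0, 5 segment(s) drawn
Segments drawn: 5

Answer: 5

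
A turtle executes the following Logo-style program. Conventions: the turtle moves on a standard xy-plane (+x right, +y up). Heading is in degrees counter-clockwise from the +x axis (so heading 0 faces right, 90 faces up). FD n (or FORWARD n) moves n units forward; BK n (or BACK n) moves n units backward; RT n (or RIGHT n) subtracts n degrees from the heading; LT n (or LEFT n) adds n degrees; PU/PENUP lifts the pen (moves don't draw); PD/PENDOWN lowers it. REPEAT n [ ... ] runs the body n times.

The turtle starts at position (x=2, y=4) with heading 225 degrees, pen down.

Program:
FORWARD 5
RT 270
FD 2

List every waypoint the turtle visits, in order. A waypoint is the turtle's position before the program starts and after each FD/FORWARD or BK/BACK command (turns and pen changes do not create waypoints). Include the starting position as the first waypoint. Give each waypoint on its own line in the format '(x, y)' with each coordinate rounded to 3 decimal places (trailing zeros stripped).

Executing turtle program step by step:
Start: pos=(2,4), heading=225, pen down
FD 5: (2,4) -> (-1.536,0.464) [heading=225, draw]
RT 270: heading 225 -> 315
FD 2: (-1.536,0.464) -> (-0.121,-0.95) [heading=315, draw]
Final: pos=(-0.121,-0.95), heading=315, 2 segment(s) drawn
Waypoints (3 total):
(2, 4)
(-1.536, 0.464)
(-0.121, -0.95)

Answer: (2, 4)
(-1.536, 0.464)
(-0.121, -0.95)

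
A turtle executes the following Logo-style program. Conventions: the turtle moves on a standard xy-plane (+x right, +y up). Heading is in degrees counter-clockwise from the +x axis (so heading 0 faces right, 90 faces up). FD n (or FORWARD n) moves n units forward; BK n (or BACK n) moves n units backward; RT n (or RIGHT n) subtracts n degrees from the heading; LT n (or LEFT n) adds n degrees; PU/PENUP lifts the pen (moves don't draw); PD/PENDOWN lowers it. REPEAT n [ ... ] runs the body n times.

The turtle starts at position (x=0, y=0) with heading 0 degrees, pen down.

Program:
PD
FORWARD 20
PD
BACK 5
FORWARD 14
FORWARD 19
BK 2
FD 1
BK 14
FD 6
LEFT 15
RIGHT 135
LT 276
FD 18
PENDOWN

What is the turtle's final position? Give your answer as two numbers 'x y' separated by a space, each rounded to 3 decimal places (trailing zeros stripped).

Executing turtle program step by step:
Start: pos=(0,0), heading=0, pen down
PD: pen down
FD 20: (0,0) -> (20,0) [heading=0, draw]
PD: pen down
BK 5: (20,0) -> (15,0) [heading=0, draw]
FD 14: (15,0) -> (29,0) [heading=0, draw]
FD 19: (29,0) -> (48,0) [heading=0, draw]
BK 2: (48,0) -> (46,0) [heading=0, draw]
FD 1: (46,0) -> (47,0) [heading=0, draw]
BK 14: (47,0) -> (33,0) [heading=0, draw]
FD 6: (33,0) -> (39,0) [heading=0, draw]
LT 15: heading 0 -> 15
RT 135: heading 15 -> 240
LT 276: heading 240 -> 156
FD 18: (39,0) -> (22.556,7.321) [heading=156, draw]
PD: pen down
Final: pos=(22.556,7.321), heading=156, 9 segment(s) drawn

Answer: 22.556 7.321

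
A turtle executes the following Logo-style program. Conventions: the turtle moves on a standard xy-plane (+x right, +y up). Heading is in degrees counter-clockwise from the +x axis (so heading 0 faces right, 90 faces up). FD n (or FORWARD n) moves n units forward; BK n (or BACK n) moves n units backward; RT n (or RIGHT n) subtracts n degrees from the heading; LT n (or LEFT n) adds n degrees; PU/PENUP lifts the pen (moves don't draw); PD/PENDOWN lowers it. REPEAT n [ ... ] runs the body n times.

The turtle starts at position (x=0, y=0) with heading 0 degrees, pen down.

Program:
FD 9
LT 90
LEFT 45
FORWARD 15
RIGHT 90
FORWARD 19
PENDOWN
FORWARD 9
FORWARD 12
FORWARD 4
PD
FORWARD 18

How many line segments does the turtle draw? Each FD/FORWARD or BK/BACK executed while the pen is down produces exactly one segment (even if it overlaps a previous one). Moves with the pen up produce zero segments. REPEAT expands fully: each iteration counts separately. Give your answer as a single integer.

Executing turtle program step by step:
Start: pos=(0,0), heading=0, pen down
FD 9: (0,0) -> (9,0) [heading=0, draw]
LT 90: heading 0 -> 90
LT 45: heading 90 -> 135
FD 15: (9,0) -> (-1.607,10.607) [heading=135, draw]
RT 90: heading 135 -> 45
FD 19: (-1.607,10.607) -> (11.828,24.042) [heading=45, draw]
PD: pen down
FD 9: (11.828,24.042) -> (18.192,30.406) [heading=45, draw]
FD 12: (18.192,30.406) -> (26.678,38.891) [heading=45, draw]
FD 4: (26.678,38.891) -> (29.506,41.719) [heading=45, draw]
PD: pen down
FD 18: (29.506,41.719) -> (42.234,54.447) [heading=45, draw]
Final: pos=(42.234,54.447), heading=45, 7 segment(s) drawn
Segments drawn: 7

Answer: 7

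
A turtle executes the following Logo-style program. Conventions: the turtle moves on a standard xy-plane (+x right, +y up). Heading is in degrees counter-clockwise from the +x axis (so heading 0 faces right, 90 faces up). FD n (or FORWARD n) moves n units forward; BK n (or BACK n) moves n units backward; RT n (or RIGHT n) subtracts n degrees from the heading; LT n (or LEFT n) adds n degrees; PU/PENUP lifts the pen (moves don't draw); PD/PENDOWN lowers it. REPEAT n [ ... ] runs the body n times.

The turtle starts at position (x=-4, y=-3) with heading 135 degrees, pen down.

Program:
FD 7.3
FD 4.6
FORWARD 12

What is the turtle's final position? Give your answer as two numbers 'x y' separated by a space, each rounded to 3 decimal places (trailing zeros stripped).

Answer: -20.9 13.9

Derivation:
Executing turtle program step by step:
Start: pos=(-4,-3), heading=135, pen down
FD 7.3: (-4,-3) -> (-9.162,2.162) [heading=135, draw]
FD 4.6: (-9.162,2.162) -> (-12.415,5.415) [heading=135, draw]
FD 12: (-12.415,5.415) -> (-20.9,13.9) [heading=135, draw]
Final: pos=(-20.9,13.9), heading=135, 3 segment(s) drawn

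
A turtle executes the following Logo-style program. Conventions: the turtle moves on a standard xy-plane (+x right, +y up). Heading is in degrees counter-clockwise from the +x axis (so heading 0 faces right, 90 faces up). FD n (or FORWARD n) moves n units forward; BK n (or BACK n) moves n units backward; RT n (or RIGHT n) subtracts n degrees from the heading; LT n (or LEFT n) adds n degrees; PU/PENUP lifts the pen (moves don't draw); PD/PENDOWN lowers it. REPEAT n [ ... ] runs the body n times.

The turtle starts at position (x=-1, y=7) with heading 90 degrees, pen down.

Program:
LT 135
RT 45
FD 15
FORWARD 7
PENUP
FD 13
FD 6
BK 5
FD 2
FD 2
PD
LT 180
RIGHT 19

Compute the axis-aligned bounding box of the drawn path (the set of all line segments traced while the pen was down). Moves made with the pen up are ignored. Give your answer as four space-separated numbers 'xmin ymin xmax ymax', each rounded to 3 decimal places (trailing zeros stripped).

Executing turtle program step by step:
Start: pos=(-1,7), heading=90, pen down
LT 135: heading 90 -> 225
RT 45: heading 225 -> 180
FD 15: (-1,7) -> (-16,7) [heading=180, draw]
FD 7: (-16,7) -> (-23,7) [heading=180, draw]
PU: pen up
FD 13: (-23,7) -> (-36,7) [heading=180, move]
FD 6: (-36,7) -> (-42,7) [heading=180, move]
BK 5: (-42,7) -> (-37,7) [heading=180, move]
FD 2: (-37,7) -> (-39,7) [heading=180, move]
FD 2: (-39,7) -> (-41,7) [heading=180, move]
PD: pen down
LT 180: heading 180 -> 0
RT 19: heading 0 -> 341
Final: pos=(-41,7), heading=341, 2 segment(s) drawn

Segment endpoints: x in {-23, -16, -1}, y in {7, 7, 7}
xmin=-23, ymin=7, xmax=-1, ymax=7

Answer: -23 7 -1 7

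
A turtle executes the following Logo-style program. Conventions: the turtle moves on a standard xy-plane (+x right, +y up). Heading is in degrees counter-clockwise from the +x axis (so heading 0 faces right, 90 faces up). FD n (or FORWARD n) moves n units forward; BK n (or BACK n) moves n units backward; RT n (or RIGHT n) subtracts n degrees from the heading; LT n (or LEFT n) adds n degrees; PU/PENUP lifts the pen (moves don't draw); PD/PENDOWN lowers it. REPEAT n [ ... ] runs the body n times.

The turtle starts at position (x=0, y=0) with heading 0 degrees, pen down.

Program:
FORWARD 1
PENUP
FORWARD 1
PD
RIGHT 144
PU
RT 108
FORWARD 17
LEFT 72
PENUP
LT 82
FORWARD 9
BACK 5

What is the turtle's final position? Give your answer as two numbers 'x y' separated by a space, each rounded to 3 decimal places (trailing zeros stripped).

Executing turtle program step by step:
Start: pos=(0,0), heading=0, pen down
FD 1: (0,0) -> (1,0) [heading=0, draw]
PU: pen up
FD 1: (1,0) -> (2,0) [heading=0, move]
PD: pen down
RT 144: heading 0 -> 216
PU: pen up
RT 108: heading 216 -> 108
FD 17: (2,0) -> (-3.253,16.168) [heading=108, move]
LT 72: heading 108 -> 180
PU: pen up
LT 82: heading 180 -> 262
FD 9: (-3.253,16.168) -> (-4.506,7.256) [heading=262, move]
BK 5: (-4.506,7.256) -> (-3.81,12.207) [heading=262, move]
Final: pos=(-3.81,12.207), heading=262, 1 segment(s) drawn

Answer: -3.81 12.207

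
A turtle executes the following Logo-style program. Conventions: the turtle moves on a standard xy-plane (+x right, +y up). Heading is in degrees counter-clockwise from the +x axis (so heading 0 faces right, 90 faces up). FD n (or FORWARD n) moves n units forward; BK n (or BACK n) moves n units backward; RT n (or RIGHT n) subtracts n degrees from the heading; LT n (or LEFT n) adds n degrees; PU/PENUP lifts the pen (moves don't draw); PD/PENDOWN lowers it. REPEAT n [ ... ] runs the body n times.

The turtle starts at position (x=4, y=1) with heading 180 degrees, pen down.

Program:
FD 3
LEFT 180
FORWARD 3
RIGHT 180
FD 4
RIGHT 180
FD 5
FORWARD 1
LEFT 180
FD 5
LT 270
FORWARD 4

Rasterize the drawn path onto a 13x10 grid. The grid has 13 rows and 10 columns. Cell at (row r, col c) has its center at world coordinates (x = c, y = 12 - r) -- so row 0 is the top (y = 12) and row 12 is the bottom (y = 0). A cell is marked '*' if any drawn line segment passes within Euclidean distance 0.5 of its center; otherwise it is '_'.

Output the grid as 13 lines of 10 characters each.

Segment 0: (4,1) -> (1,1)
Segment 1: (1,1) -> (4,1)
Segment 2: (4,1) -> (0,1)
Segment 3: (0,1) -> (5,1)
Segment 4: (5,1) -> (6,1)
Segment 5: (6,1) -> (1,1)
Segment 6: (1,1) -> (1,5)

Answer: __________
__________
__________
__________
__________
__________
__________
_*________
_*________
_*________
_*________
*******___
__________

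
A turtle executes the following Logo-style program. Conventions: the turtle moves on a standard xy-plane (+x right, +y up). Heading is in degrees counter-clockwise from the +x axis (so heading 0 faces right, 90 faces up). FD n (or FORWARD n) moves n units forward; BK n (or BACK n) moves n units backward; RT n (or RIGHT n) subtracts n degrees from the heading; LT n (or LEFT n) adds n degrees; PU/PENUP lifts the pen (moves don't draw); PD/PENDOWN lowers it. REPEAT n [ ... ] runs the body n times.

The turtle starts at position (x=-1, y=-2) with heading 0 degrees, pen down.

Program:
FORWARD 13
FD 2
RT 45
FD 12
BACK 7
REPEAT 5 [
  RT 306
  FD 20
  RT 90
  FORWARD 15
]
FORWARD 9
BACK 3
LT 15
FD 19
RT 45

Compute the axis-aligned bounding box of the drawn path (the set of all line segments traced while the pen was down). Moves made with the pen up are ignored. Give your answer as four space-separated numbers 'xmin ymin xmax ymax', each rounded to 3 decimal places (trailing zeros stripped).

Executing turtle program step by step:
Start: pos=(-1,-2), heading=0, pen down
FD 13: (-1,-2) -> (12,-2) [heading=0, draw]
FD 2: (12,-2) -> (14,-2) [heading=0, draw]
RT 45: heading 0 -> 315
FD 12: (14,-2) -> (22.485,-10.485) [heading=315, draw]
BK 7: (22.485,-10.485) -> (17.536,-5.536) [heading=315, draw]
REPEAT 5 [
  -- iteration 1/5 --
  RT 306: heading 315 -> 9
  FD 20: (17.536,-5.536) -> (37.289,-2.407) [heading=9, draw]
  RT 90: heading 9 -> 279
  FD 15: (37.289,-2.407) -> (39.636,-17.222) [heading=279, draw]
  -- iteration 2/5 --
  RT 306: heading 279 -> 333
  FD 20: (39.636,-17.222) -> (57.456,-26.302) [heading=333, draw]
  RT 90: heading 333 -> 243
  FD 15: (57.456,-26.302) -> (50.646,-39.667) [heading=243, draw]
  -- iteration 3/5 --
  RT 306: heading 243 -> 297
  FD 20: (50.646,-39.667) -> (59.726,-57.487) [heading=297, draw]
  RT 90: heading 297 -> 207
  FD 15: (59.726,-57.487) -> (46.361,-64.297) [heading=207, draw]
  -- iteration 4/5 --
  RT 306: heading 207 -> 261
  FD 20: (46.361,-64.297) -> (43.232,-84.051) [heading=261, draw]
  RT 90: heading 261 -> 171
  FD 15: (43.232,-84.051) -> (28.417,-81.704) [heading=171, draw]
  -- iteration 5/5 --
  RT 306: heading 171 -> 225
  FD 20: (28.417,-81.704) -> (14.275,-95.846) [heading=225, draw]
  RT 90: heading 225 -> 135
  FD 15: (14.275,-95.846) -> (3.668,-85.24) [heading=135, draw]
]
FD 9: (3.668,-85.24) -> (-2.696,-78.876) [heading=135, draw]
BK 3: (-2.696,-78.876) -> (-0.575,-80.997) [heading=135, draw]
LT 15: heading 135 -> 150
FD 19: (-0.575,-80.997) -> (-17.029,-71.497) [heading=150, draw]
RT 45: heading 150 -> 105
Final: pos=(-17.029,-71.497), heading=105, 17 segment(s) drawn

Segment endpoints: x in {-17.029, -2.696, -1, -0.575, 3.668, 12, 14, 14.275, 17.536, 22.485, 28.417, 37.289, 39.636, 43.232, 46.361, 50.646, 57.456, 59.726}, y in {-95.846, -85.24, -84.051, -81.704, -80.997, -78.876, -71.497, -64.297, -57.487, -39.667, -26.302, -17.222, -10.485, -5.536, -2.407, -2}
xmin=-17.029, ymin=-95.846, xmax=59.726, ymax=-2

Answer: -17.029 -95.846 59.726 -2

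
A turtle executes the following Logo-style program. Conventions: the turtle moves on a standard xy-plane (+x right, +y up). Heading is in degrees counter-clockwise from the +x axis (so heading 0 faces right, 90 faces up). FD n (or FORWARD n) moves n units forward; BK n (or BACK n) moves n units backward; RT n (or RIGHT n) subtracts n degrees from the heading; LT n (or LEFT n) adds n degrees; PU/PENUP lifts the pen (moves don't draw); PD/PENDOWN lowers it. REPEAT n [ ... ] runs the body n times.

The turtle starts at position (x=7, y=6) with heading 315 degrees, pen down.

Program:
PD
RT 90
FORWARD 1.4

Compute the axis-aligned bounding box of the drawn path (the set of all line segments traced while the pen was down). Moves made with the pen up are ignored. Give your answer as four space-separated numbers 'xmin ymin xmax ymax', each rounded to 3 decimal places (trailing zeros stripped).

Answer: 6.01 5.01 7 6

Derivation:
Executing turtle program step by step:
Start: pos=(7,6), heading=315, pen down
PD: pen down
RT 90: heading 315 -> 225
FD 1.4: (7,6) -> (6.01,5.01) [heading=225, draw]
Final: pos=(6.01,5.01), heading=225, 1 segment(s) drawn

Segment endpoints: x in {6.01, 7}, y in {5.01, 6}
xmin=6.01, ymin=5.01, xmax=7, ymax=6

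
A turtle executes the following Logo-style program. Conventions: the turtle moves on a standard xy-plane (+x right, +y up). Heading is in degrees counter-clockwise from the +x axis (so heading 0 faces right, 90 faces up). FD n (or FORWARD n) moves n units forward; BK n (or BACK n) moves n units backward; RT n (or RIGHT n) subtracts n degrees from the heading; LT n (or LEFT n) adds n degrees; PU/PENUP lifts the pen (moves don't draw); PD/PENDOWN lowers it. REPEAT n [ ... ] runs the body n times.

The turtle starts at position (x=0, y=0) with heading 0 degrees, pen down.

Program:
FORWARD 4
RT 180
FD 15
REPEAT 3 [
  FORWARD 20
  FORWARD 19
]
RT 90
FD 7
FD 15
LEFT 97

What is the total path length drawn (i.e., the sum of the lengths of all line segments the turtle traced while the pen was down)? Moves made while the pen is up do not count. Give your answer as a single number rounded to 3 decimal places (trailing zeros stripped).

Executing turtle program step by step:
Start: pos=(0,0), heading=0, pen down
FD 4: (0,0) -> (4,0) [heading=0, draw]
RT 180: heading 0 -> 180
FD 15: (4,0) -> (-11,0) [heading=180, draw]
REPEAT 3 [
  -- iteration 1/3 --
  FD 20: (-11,0) -> (-31,0) [heading=180, draw]
  FD 19: (-31,0) -> (-50,0) [heading=180, draw]
  -- iteration 2/3 --
  FD 20: (-50,0) -> (-70,0) [heading=180, draw]
  FD 19: (-70,0) -> (-89,0) [heading=180, draw]
  -- iteration 3/3 --
  FD 20: (-89,0) -> (-109,0) [heading=180, draw]
  FD 19: (-109,0) -> (-128,0) [heading=180, draw]
]
RT 90: heading 180 -> 90
FD 7: (-128,0) -> (-128,7) [heading=90, draw]
FD 15: (-128,7) -> (-128,22) [heading=90, draw]
LT 97: heading 90 -> 187
Final: pos=(-128,22), heading=187, 10 segment(s) drawn

Segment lengths:
  seg 1: (0,0) -> (4,0), length = 4
  seg 2: (4,0) -> (-11,0), length = 15
  seg 3: (-11,0) -> (-31,0), length = 20
  seg 4: (-31,0) -> (-50,0), length = 19
  seg 5: (-50,0) -> (-70,0), length = 20
  seg 6: (-70,0) -> (-89,0), length = 19
  seg 7: (-89,0) -> (-109,0), length = 20
  seg 8: (-109,0) -> (-128,0), length = 19
  seg 9: (-128,0) -> (-128,7), length = 7
  seg 10: (-128,7) -> (-128,22), length = 15
Total = 158

Answer: 158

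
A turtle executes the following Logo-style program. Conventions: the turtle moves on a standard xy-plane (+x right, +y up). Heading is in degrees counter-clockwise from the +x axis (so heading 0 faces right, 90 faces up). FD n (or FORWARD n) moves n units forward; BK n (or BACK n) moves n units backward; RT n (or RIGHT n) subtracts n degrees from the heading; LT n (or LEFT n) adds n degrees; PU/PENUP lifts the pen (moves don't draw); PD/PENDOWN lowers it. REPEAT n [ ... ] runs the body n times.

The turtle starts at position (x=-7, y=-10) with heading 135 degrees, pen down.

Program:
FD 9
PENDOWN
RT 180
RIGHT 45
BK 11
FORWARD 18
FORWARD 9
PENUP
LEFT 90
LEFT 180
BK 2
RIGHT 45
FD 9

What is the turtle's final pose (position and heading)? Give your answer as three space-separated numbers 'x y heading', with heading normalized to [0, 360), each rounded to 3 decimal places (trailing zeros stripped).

Answer: -17.728 -13.272 135

Derivation:
Executing turtle program step by step:
Start: pos=(-7,-10), heading=135, pen down
FD 9: (-7,-10) -> (-13.364,-3.636) [heading=135, draw]
PD: pen down
RT 180: heading 135 -> 315
RT 45: heading 315 -> 270
BK 11: (-13.364,-3.636) -> (-13.364,7.364) [heading=270, draw]
FD 18: (-13.364,7.364) -> (-13.364,-10.636) [heading=270, draw]
FD 9: (-13.364,-10.636) -> (-13.364,-19.636) [heading=270, draw]
PU: pen up
LT 90: heading 270 -> 0
LT 180: heading 0 -> 180
BK 2: (-13.364,-19.636) -> (-11.364,-19.636) [heading=180, move]
RT 45: heading 180 -> 135
FD 9: (-11.364,-19.636) -> (-17.728,-13.272) [heading=135, move]
Final: pos=(-17.728,-13.272), heading=135, 4 segment(s) drawn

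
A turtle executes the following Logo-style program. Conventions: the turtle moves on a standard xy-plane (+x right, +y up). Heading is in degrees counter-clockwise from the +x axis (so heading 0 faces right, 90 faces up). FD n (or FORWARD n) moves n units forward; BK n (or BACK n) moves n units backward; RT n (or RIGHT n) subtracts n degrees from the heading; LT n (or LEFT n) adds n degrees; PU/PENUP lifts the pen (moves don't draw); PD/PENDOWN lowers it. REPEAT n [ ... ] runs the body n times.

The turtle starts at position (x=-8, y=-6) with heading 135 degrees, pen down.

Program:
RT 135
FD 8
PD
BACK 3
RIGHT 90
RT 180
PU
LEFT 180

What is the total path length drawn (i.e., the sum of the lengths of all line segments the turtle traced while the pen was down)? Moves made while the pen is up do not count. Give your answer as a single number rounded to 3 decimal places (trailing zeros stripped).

Executing turtle program step by step:
Start: pos=(-8,-6), heading=135, pen down
RT 135: heading 135 -> 0
FD 8: (-8,-6) -> (0,-6) [heading=0, draw]
PD: pen down
BK 3: (0,-6) -> (-3,-6) [heading=0, draw]
RT 90: heading 0 -> 270
RT 180: heading 270 -> 90
PU: pen up
LT 180: heading 90 -> 270
Final: pos=(-3,-6), heading=270, 2 segment(s) drawn

Segment lengths:
  seg 1: (-8,-6) -> (0,-6), length = 8
  seg 2: (0,-6) -> (-3,-6), length = 3
Total = 11

Answer: 11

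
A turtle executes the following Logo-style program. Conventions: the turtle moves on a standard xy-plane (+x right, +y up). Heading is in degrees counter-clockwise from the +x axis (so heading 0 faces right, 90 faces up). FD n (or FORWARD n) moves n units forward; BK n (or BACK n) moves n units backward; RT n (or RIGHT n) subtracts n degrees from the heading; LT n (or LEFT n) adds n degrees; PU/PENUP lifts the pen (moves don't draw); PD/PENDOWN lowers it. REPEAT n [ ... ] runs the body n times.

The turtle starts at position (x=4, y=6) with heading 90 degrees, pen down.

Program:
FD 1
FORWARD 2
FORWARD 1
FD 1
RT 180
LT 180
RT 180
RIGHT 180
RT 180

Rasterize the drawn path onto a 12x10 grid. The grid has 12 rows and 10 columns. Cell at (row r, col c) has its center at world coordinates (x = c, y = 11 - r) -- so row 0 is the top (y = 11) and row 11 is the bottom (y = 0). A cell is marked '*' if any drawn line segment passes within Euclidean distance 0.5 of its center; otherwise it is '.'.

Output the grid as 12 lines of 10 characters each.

Segment 0: (4,6) -> (4,7)
Segment 1: (4,7) -> (4,9)
Segment 2: (4,9) -> (4,10)
Segment 3: (4,10) -> (4,11)

Answer: ....*.....
....*.....
....*.....
....*.....
....*.....
....*.....
..........
..........
..........
..........
..........
..........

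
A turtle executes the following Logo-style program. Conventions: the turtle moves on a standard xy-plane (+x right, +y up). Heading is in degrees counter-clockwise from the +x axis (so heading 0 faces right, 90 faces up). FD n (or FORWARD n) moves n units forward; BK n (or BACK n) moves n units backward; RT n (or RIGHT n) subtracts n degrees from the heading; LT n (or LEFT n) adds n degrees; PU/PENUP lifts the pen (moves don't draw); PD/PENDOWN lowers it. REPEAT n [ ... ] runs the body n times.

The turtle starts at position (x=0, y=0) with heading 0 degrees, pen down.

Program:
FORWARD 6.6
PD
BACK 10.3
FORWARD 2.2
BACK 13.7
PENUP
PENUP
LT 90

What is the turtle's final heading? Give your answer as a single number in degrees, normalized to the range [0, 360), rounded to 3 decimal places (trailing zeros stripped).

Executing turtle program step by step:
Start: pos=(0,0), heading=0, pen down
FD 6.6: (0,0) -> (6.6,0) [heading=0, draw]
PD: pen down
BK 10.3: (6.6,0) -> (-3.7,0) [heading=0, draw]
FD 2.2: (-3.7,0) -> (-1.5,0) [heading=0, draw]
BK 13.7: (-1.5,0) -> (-15.2,0) [heading=0, draw]
PU: pen up
PU: pen up
LT 90: heading 0 -> 90
Final: pos=(-15.2,0), heading=90, 4 segment(s) drawn

Answer: 90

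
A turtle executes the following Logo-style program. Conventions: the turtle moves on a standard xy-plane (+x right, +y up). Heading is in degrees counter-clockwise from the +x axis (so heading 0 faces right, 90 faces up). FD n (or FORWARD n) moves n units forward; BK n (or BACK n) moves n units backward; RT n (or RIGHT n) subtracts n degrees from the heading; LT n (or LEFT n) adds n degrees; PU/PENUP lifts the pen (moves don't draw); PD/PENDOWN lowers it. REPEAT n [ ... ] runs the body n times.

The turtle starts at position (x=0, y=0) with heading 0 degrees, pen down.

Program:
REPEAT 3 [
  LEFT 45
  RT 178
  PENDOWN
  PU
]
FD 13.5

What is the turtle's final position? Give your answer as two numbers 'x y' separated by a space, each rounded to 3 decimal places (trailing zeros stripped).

Answer: 10.491 -8.496

Derivation:
Executing turtle program step by step:
Start: pos=(0,0), heading=0, pen down
REPEAT 3 [
  -- iteration 1/3 --
  LT 45: heading 0 -> 45
  RT 178: heading 45 -> 227
  PD: pen down
  PU: pen up
  -- iteration 2/3 --
  LT 45: heading 227 -> 272
  RT 178: heading 272 -> 94
  PD: pen down
  PU: pen up
  -- iteration 3/3 --
  LT 45: heading 94 -> 139
  RT 178: heading 139 -> 321
  PD: pen down
  PU: pen up
]
FD 13.5: (0,0) -> (10.491,-8.496) [heading=321, move]
Final: pos=(10.491,-8.496), heading=321, 0 segment(s) drawn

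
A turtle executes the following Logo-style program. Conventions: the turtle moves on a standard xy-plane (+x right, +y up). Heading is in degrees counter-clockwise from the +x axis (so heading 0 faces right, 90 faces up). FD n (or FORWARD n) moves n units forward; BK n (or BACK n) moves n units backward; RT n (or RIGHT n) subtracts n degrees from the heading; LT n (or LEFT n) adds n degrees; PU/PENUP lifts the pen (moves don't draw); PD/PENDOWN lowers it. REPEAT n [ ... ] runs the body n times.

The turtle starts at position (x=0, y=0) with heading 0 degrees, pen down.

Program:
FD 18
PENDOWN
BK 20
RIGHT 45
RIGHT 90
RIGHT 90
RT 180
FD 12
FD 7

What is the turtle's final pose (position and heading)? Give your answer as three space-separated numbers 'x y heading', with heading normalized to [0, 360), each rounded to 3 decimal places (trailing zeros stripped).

Executing turtle program step by step:
Start: pos=(0,0), heading=0, pen down
FD 18: (0,0) -> (18,0) [heading=0, draw]
PD: pen down
BK 20: (18,0) -> (-2,0) [heading=0, draw]
RT 45: heading 0 -> 315
RT 90: heading 315 -> 225
RT 90: heading 225 -> 135
RT 180: heading 135 -> 315
FD 12: (-2,0) -> (6.485,-8.485) [heading=315, draw]
FD 7: (6.485,-8.485) -> (11.435,-13.435) [heading=315, draw]
Final: pos=(11.435,-13.435), heading=315, 4 segment(s) drawn

Answer: 11.435 -13.435 315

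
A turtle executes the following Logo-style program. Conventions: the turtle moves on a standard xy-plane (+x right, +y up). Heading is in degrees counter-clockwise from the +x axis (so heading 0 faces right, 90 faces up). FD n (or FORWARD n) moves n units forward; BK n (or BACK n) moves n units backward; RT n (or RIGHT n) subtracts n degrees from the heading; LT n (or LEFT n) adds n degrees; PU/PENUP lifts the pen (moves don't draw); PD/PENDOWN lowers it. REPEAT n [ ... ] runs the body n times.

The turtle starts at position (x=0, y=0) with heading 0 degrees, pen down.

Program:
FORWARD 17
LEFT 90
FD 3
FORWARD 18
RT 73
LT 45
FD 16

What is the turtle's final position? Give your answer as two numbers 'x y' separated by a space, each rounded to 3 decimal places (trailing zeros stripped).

Answer: 24.512 35.127

Derivation:
Executing turtle program step by step:
Start: pos=(0,0), heading=0, pen down
FD 17: (0,0) -> (17,0) [heading=0, draw]
LT 90: heading 0 -> 90
FD 3: (17,0) -> (17,3) [heading=90, draw]
FD 18: (17,3) -> (17,21) [heading=90, draw]
RT 73: heading 90 -> 17
LT 45: heading 17 -> 62
FD 16: (17,21) -> (24.512,35.127) [heading=62, draw]
Final: pos=(24.512,35.127), heading=62, 4 segment(s) drawn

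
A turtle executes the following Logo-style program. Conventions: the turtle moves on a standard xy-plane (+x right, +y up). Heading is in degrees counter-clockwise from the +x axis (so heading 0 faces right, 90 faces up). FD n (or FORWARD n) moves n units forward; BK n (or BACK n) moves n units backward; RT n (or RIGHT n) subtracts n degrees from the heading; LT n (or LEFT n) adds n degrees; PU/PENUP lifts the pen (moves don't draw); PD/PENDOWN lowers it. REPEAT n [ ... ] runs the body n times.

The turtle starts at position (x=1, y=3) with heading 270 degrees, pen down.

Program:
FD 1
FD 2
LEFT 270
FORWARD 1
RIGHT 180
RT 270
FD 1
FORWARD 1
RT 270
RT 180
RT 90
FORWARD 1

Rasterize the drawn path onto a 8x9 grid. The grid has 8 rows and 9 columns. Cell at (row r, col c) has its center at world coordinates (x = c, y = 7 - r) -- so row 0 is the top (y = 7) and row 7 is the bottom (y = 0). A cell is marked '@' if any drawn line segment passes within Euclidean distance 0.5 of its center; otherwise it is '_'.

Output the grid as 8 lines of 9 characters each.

Answer: _________
_________
_________
_________
_@_______
@@_______
@@_______
@@_______

Derivation:
Segment 0: (1,3) -> (1,2)
Segment 1: (1,2) -> (1,0)
Segment 2: (1,0) -> (-0,0)
Segment 3: (-0,0) -> (-0,1)
Segment 4: (-0,1) -> (-0,2)
Segment 5: (-0,2) -> (-0,1)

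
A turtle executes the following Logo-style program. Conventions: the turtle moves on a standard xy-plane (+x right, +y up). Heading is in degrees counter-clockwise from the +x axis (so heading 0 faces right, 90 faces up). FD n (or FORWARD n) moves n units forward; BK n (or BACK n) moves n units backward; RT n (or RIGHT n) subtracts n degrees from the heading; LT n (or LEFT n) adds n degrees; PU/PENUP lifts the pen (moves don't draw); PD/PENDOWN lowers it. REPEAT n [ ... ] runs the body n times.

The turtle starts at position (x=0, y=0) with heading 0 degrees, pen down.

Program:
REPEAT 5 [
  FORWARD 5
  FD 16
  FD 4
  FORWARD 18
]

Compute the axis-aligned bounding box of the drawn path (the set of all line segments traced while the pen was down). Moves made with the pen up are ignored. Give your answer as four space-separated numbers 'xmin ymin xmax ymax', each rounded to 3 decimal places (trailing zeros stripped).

Executing turtle program step by step:
Start: pos=(0,0), heading=0, pen down
REPEAT 5 [
  -- iteration 1/5 --
  FD 5: (0,0) -> (5,0) [heading=0, draw]
  FD 16: (5,0) -> (21,0) [heading=0, draw]
  FD 4: (21,0) -> (25,0) [heading=0, draw]
  FD 18: (25,0) -> (43,0) [heading=0, draw]
  -- iteration 2/5 --
  FD 5: (43,0) -> (48,0) [heading=0, draw]
  FD 16: (48,0) -> (64,0) [heading=0, draw]
  FD 4: (64,0) -> (68,0) [heading=0, draw]
  FD 18: (68,0) -> (86,0) [heading=0, draw]
  -- iteration 3/5 --
  FD 5: (86,0) -> (91,0) [heading=0, draw]
  FD 16: (91,0) -> (107,0) [heading=0, draw]
  FD 4: (107,0) -> (111,0) [heading=0, draw]
  FD 18: (111,0) -> (129,0) [heading=0, draw]
  -- iteration 4/5 --
  FD 5: (129,0) -> (134,0) [heading=0, draw]
  FD 16: (134,0) -> (150,0) [heading=0, draw]
  FD 4: (150,0) -> (154,0) [heading=0, draw]
  FD 18: (154,0) -> (172,0) [heading=0, draw]
  -- iteration 5/5 --
  FD 5: (172,0) -> (177,0) [heading=0, draw]
  FD 16: (177,0) -> (193,0) [heading=0, draw]
  FD 4: (193,0) -> (197,0) [heading=0, draw]
  FD 18: (197,0) -> (215,0) [heading=0, draw]
]
Final: pos=(215,0), heading=0, 20 segment(s) drawn

Segment endpoints: x in {0, 5, 21, 25, 43, 48, 64, 68, 86, 91, 107, 111, 129, 134, 150, 154, 172, 177, 193, 197, 215}, y in {0}
xmin=0, ymin=0, xmax=215, ymax=0

Answer: 0 0 215 0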